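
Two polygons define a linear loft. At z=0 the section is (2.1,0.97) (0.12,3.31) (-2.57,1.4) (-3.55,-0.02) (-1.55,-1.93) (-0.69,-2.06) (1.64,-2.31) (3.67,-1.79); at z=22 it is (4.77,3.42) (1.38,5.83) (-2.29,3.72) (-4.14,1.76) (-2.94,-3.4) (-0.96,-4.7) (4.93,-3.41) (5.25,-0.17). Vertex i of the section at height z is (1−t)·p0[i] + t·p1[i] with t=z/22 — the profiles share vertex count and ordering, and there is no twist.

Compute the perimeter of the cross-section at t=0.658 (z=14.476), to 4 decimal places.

Cross-section at t=0.658: each vertex is (1-t)·p0[i] + t·p1[i].
  v1: (1-0.658)·(2.1,0.97) + 0.658·(4.77,3.42) = (3.8569,2.5821)
  v2: (1-0.658)·(0.12,3.31) + 0.658·(1.38,5.83) = (0.9491,4.9682)
  v3: (1-0.658)·(-2.57,1.4) + 0.658·(-2.29,3.72) = (-2.3858,2.9266)
  v4: (1-0.658)·(-3.55,-0.02) + 0.658·(-4.14,1.76) = (-3.9382,1.1512)
  v5: (1-0.658)·(-1.55,-1.93) + 0.658·(-2.94,-3.4) = (-2.4646,-2.8973)
  v6: (1-0.658)·(-0.69,-2.06) + 0.658·(-0.96,-4.7) = (-0.8677,-3.7971)
  v7: (1-0.658)·(1.64,-2.31) + 0.658·(4.93,-3.41) = (3.8048,-3.0338)
  v8: (1-0.658)·(3.67,-1.79) + 0.658·(5.25,-0.17) = (4.7096,-0.7240)
Perimeter = Σ |v_{i+1} − v_i|:
  edge 1→2: √(-2.9078² + 2.3861²) = 3.7614 (running 3.7614)
  edge 2→3: √(-3.3348² + -2.0416²) = 3.9102 (running 7.6716)
  edge 3→4: √(-1.5525² + -1.7753²) = 2.3584 (running 10.0300)
  edge 4→5: √(1.4736² + -4.0485²) = 4.3083 (running 14.3383)
  edge 5→6: √(1.5970² + -0.8999²) = 1.8330 (running 16.1713)
  edge 6→7: √(4.6725² + 0.7633²) = 4.7344 (running 20.9058)
  edge 7→8: √(0.9048² + 2.3098²) = 2.4807 (running 23.3864)
  edge 8→1: √(-0.8528² + 3.3061²) = 3.4144 (running 26.8008)
Perimeter = 26.8008

Perimeter at t=0.658: 26.8008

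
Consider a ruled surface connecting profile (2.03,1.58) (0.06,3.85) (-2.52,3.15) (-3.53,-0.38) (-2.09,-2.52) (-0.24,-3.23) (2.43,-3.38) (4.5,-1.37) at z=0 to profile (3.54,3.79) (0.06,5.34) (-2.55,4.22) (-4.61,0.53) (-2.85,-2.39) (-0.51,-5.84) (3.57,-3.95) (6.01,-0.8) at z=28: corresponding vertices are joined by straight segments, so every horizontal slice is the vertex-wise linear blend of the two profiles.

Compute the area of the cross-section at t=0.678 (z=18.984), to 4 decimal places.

Cross-section at t=0.678: each vertex is (1-t)·p0[i] + t·p1[i].
  v1: (1-0.678)·(2.03,1.58) + 0.678·(3.54,3.79) = (3.0538,3.0784)
  v2: (1-0.678)·(0.06,3.85) + 0.678·(0.06,5.34) = (0.0600,4.8602)
  v3: (1-0.678)·(-2.52,3.15) + 0.678·(-2.55,4.22) = (-2.5403,3.8755)
  v4: (1-0.678)·(-3.53,-0.38) + 0.678·(-4.61,0.53) = (-4.2622,0.2370)
  v5: (1-0.678)·(-2.09,-2.52) + 0.678·(-2.85,-2.39) = (-2.6053,-2.4319)
  v6: (1-0.678)·(-0.24,-3.23) + 0.678·(-0.51,-5.84) = (-0.4231,-4.9996)
  v7: (1-0.678)·(2.43,-3.38) + 0.678·(3.57,-3.95) = (3.2029,-3.7665)
  v8: (1-0.678)·(4.5,-1.37) + 0.678·(6.01,-0.8) = (5.5238,-0.9835)
Shoelace sum Σ(x_i·y_{i+1} − x_{i+1}·y_i):
  i=1: 3.0538·4.8602 − 0.0600·3.0784 = +14.6573 (running +14.6573)
  i=2: 0.0600·3.8755 − -2.5403·4.8602 = +12.5791 (running +27.2365)
  i=3: -2.5403·0.2370 − -4.2622·3.8755 = +15.9161 (running +43.1526)
  i=4: -4.2622·-2.4319 − -2.6053·0.2370 = +10.9826 (running +54.1352)
  i=5: -2.6053·-4.9996 − -0.4231·-2.4319 = +11.9965 (running +66.1317)
  i=6: -0.4231·-3.7665 − 3.2029·-4.9996 = +17.6067 (running +83.7384)
  i=7: 3.2029·-0.9835 − 5.5238·-3.7665 = +17.6549 (running +101.3933)
  i=8: 5.5238·3.0784 − 3.0538·-0.9835 = +20.0078 (running +121.4011)
Area = |Σ|/2 = |121.4011|/2 = 60.7005

Area at t=0.678: 60.7005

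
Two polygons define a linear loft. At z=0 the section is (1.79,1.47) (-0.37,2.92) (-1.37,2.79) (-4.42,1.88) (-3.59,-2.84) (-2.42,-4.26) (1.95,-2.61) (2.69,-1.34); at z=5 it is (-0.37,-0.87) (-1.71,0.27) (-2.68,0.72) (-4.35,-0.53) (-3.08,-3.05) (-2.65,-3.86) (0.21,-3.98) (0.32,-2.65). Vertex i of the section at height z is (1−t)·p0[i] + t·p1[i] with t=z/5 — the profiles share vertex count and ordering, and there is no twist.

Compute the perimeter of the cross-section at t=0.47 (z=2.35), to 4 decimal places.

Cross-section at t=0.47: each vertex is (1-t)·p0[i] + t·p1[i].
  v1: (1-0.47)·(1.79,1.47) + 0.47·(-0.37,-0.87) = (0.7748,0.3702)
  v2: (1-0.47)·(-0.37,2.92) + 0.47·(-1.71,0.27) = (-0.9998,1.6745)
  v3: (1-0.47)·(-1.37,2.79) + 0.47·(-2.68,0.72) = (-1.9857,1.8171)
  v4: (1-0.47)·(-4.42,1.88) + 0.47·(-4.35,-0.53) = (-4.3871,0.7473)
  v5: (1-0.47)·(-3.59,-2.84) + 0.47·(-3.08,-3.05) = (-3.3503,-2.9387)
  v6: (1-0.47)·(-2.42,-4.26) + 0.47·(-2.65,-3.86) = (-2.5281,-4.0720)
  v7: (1-0.47)·(1.95,-2.61) + 0.47·(0.21,-3.98) = (1.1322,-3.2539)
  v8: (1-0.47)·(2.69,-1.34) + 0.47·(0.32,-2.65) = (1.5761,-1.9557)
Perimeter = Σ |v_{i+1} − v_i|:
  edge 1→2: √(-1.7746² + 1.3043²) = 2.2024 (running 2.2024)
  edge 2→3: √(-0.9859² + 0.1426²) = 0.9962 (running 3.1985)
  edge 3→4: √(-2.4014² + -1.0698²) = 2.6289 (running 5.8274)
  edge 4→5: √(1.0368² + -3.6860²) = 3.8290 (running 9.6565)
  edge 5→6: √(0.8222² + -1.1333²) = 1.4001 (running 11.0566)
  edge 6→7: √(3.6603² + 0.8181²) = 3.7506 (running 14.8072)
  edge 7→8: √(0.4439² + 1.2982²) = 1.3720 (running 16.1792)
  edge 8→1: √(-0.8013² + 2.3259²) = 2.4601 (running 18.6393)
Perimeter = 18.6393

Perimeter at t=0.47: 18.6393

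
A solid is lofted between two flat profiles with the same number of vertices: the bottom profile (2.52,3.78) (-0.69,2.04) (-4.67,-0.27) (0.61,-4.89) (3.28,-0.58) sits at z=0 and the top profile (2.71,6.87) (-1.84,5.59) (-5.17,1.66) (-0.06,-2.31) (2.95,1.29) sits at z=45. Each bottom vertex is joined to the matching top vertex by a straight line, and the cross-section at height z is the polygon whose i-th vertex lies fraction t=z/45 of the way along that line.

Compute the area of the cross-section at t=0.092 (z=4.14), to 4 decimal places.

Cross-section at t=0.092: each vertex is (1-t)·p0[i] + t·p1[i].
  v1: (1-0.092)·(2.52,3.78) + 0.092·(2.71,6.87) = (2.5375,4.0643)
  v2: (1-0.092)·(-0.69,2.04) + 0.092·(-1.84,5.59) = (-0.7958,2.3666)
  v3: (1-0.092)·(-4.67,-0.27) + 0.092·(-5.17,1.66) = (-4.7160,-0.0924)
  v4: (1-0.092)·(0.61,-4.89) + 0.092·(-0.06,-2.31) = (0.5484,-4.6526)
  v5: (1-0.092)·(3.28,-0.58) + 0.092·(2.95,1.29) = (3.2496,-0.4080)
Shoelace sum Σ(x_i·y_{i+1} − x_{i+1}·y_i):
  i=1: 2.5375·2.3666 − -0.7958·4.0643 = +9.2396 (running +9.2396)
  i=2: -0.7958·-0.0924 − -4.7160·2.3666 = +11.2344 (running +20.4740)
  i=3: -4.7160·-4.6526 − 0.5484·-0.0924 = +21.9925 (running +42.4665)
  i=4: 0.5484·-0.4080 − 3.2496·-4.6526 = +14.8957 (running +57.3622)
  i=5: 3.2496·4.0643 − 2.5375·-0.4080 = +14.2426 (running +71.6049)
Area = |Σ|/2 = |71.6049|/2 = 35.8024

Area at t=0.092: 35.8024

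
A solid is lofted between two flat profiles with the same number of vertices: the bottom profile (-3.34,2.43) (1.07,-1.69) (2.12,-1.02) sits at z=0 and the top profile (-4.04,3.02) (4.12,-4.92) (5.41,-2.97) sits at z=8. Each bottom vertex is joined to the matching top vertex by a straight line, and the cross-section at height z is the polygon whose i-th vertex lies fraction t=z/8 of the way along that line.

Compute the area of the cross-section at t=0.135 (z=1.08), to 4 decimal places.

Area at t=0.135: 4.5805

Cross-section at t=0.135: each vertex is (1-t)·p0[i] + t·p1[i].
  v1: (1-0.135)·(-3.34,2.43) + 0.135·(-4.04,3.02) = (-3.4345,2.5097)
  v2: (1-0.135)·(1.07,-1.69) + 0.135·(4.12,-4.92) = (1.4818,-2.1260)
  v3: (1-0.135)·(2.12,-1.02) + 0.135·(5.41,-2.97) = (2.5642,-1.2833)
Shoelace sum Σ(x_i·y_{i+1} − x_{i+1}·y_i):
  i=1: -3.4345·-2.1260 − 1.4818·2.5097 = +3.5832 (running +3.5832)
  i=2: 1.4818·-1.2833 − 2.5642·-2.1260 = +3.5501 (running +7.1333)
  i=3: 2.5642·2.5097 − -3.4345·-1.2833 = +2.0278 (running +9.1611)
Area = |Σ|/2 = |9.1611|/2 = 4.5805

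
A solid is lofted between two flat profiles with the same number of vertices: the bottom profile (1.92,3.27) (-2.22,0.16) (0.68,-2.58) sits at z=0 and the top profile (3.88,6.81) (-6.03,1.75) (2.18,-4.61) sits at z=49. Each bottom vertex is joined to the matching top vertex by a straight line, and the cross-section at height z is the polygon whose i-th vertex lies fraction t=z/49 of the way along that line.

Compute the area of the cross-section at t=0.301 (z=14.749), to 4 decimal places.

Cross-section at t=0.301: each vertex is (1-t)·p0[i] + t·p1[i].
  v1: (1-0.301)·(1.92,3.27) + 0.301·(3.88,6.81) = (2.5100,4.3355)
  v2: (1-0.301)·(-2.22,0.16) + 0.301·(-6.03,1.75) = (-3.3668,0.6386)
  v3: (1-0.301)·(0.68,-2.58) + 0.301·(2.18,-4.61) = (1.1315,-3.1910)
Shoelace sum Σ(x_i·y_{i+1} − x_{i+1}·y_i):
  i=1: 2.5100·0.6386 − -3.3668·4.3355 = +16.1998 (running +16.1998)
  i=2: -3.3668·-3.1910 − 1.1315·0.6386 = +10.0210 (running +26.2208)
  i=3: 1.1315·4.3355 − 2.5100·-3.1910 = +12.9150 (running +39.1358)
Area = |Σ|/2 = |39.1358|/2 = 19.5679

Area at t=0.301: 19.5679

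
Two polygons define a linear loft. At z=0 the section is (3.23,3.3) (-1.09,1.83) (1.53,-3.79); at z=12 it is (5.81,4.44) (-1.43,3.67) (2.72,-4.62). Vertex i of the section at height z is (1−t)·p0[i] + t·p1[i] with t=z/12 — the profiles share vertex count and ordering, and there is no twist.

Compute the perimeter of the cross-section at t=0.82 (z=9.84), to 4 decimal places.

Perimeter at t=0.82: 24.6486

Cross-section at t=0.82: each vertex is (1-t)·p0[i] + t·p1[i].
  v1: (1-0.82)·(3.23,3.3) + 0.82·(5.81,4.44) = (5.3456,4.2348)
  v2: (1-0.82)·(-1.09,1.83) + 0.82·(-1.43,3.67) = (-1.3688,3.3388)
  v3: (1-0.82)·(1.53,-3.79) + 0.82·(2.72,-4.62) = (2.5058,-4.4706)
Perimeter = Σ |v_{i+1} − v_i|:
  edge 1→2: √(-6.7144² + -0.8960²) = 6.7739 (running 6.7739)
  edge 2→3: √(3.8746² + -7.8094²) = 8.7178 (running 15.4917)
  edge 3→1: √(2.8398² + 8.7054²) = 9.1569 (running 24.6486)
Perimeter = 24.6486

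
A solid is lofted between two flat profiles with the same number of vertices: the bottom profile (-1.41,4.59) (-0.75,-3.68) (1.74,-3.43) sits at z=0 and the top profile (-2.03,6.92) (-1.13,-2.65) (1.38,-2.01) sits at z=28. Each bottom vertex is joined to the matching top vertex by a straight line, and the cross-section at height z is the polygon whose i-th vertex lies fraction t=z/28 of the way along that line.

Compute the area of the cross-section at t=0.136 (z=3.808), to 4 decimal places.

Area at t=0.136: 10.6327

Cross-section at t=0.136: each vertex is (1-t)·p0[i] + t·p1[i].
  v1: (1-0.136)·(-1.41,4.59) + 0.136·(-2.03,6.92) = (-1.4943,4.9069)
  v2: (1-0.136)·(-0.75,-3.68) + 0.136·(-1.13,-2.65) = (-0.8017,-3.5399)
  v3: (1-0.136)·(1.74,-3.43) + 0.136·(1.38,-2.01) = (1.6910,-3.2369)
Shoelace sum Σ(x_i·y_{i+1} − x_{i+1}·y_i):
  i=1: -1.4943·-3.5399 − -0.8017·4.9069 = +9.2235 (running +9.2235)
  i=2: -0.8017·-3.2369 − 1.6910·-3.5399 = +8.5811 (running +17.8046)
  i=3: 1.6910·4.9069 − -1.4943·-3.2369 = +3.4608 (running +21.2654)
Area = |Σ|/2 = |21.2654|/2 = 10.6327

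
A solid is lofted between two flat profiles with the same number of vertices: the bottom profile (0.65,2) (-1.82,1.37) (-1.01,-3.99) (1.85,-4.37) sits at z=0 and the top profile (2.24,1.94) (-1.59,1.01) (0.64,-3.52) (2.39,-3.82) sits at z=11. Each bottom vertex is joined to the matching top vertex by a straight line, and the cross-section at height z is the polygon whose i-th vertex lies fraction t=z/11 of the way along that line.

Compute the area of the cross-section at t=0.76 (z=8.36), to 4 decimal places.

Area at t=0.76: 14.9858

Cross-section at t=0.76: each vertex is (1-t)·p0[i] + t·p1[i].
  v1: (1-0.76)·(0.65,2) + 0.76·(2.24,1.94) = (1.8584,1.9544)
  v2: (1-0.76)·(-1.82,1.37) + 0.76·(-1.59,1.01) = (-1.6452,1.0964)
  v3: (1-0.76)·(-1.01,-3.99) + 0.76·(0.64,-3.52) = (0.2440,-3.6328)
  v4: (1-0.76)·(1.85,-4.37) + 0.76·(2.39,-3.82) = (2.2604,-3.9520)
Shoelace sum Σ(x_i·y_{i+1} − x_{i+1}·y_i):
  i=1: 1.8584·1.0964 − -1.6452·1.9544 = +5.2529 (running +5.2529)
  i=2: -1.6452·-3.6328 − 0.2440·1.0964 = +5.7092 (running +10.9621)
  i=3: 0.2440·-3.9520 − 2.2604·-3.6328 = +7.2473 (running +18.2094)
  i=4: 2.2604·1.9544 − 1.8584·-3.9520 = +11.7621 (running +29.9715)
Area = |Σ|/2 = |29.9715|/2 = 14.9858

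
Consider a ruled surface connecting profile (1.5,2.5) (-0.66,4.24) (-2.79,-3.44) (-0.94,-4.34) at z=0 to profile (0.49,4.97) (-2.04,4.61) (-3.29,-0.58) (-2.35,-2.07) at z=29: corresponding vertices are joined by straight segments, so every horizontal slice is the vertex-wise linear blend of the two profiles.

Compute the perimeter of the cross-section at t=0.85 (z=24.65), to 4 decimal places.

Cross-section at t=0.85: each vertex is (1-t)·p0[i] + t·p1[i].
  v1: (1-0.85)·(1.5,2.5) + 0.85·(0.49,4.97) = (0.6415,4.5995)
  v2: (1-0.85)·(-0.66,4.24) + 0.85·(-2.04,4.61) = (-1.8330,4.5545)
  v3: (1-0.85)·(-2.79,-3.44) + 0.85·(-3.29,-0.58) = (-3.2150,-1.0090)
  v4: (1-0.85)·(-0.94,-4.34) + 0.85·(-2.35,-2.07) = (-2.1385,-2.4105)
Perimeter = Σ |v_{i+1} − v_i|:
  edge 1→2: √(-2.4745² + -0.0450²) = 2.4749 (running 2.4749)
  edge 2→3: √(-1.3820² + -5.5635²) = 5.7326 (running 8.2075)
  edge 3→4: √(1.0765² + -1.4015²) = 1.7672 (running 9.9747)
  edge 4→1: √(2.7800² + 7.0100²) = 7.5411 (running 17.5158)
Perimeter = 17.5158

Perimeter at t=0.85: 17.5158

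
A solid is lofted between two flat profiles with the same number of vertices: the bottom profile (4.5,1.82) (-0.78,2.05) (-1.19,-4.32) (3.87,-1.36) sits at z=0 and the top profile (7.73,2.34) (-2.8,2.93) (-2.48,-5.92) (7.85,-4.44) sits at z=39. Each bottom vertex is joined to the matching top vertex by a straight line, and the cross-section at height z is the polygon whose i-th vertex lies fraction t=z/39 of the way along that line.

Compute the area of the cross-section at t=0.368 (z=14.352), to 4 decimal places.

Cross-section at t=0.368: each vertex is (1-t)·p0[i] + t·p1[i].
  v1: (1-0.368)·(4.5,1.82) + 0.368·(7.73,2.34) = (5.6886,2.0114)
  v2: (1-0.368)·(-0.78,2.05) + 0.368·(-2.8,2.93) = (-1.5234,2.3738)
  v3: (1-0.368)·(-1.19,-4.32) + 0.368·(-2.48,-5.92) = (-1.6647,-4.9088)
  v4: (1-0.368)·(3.87,-1.36) + 0.368·(7.85,-4.44) = (5.3346,-2.4934)
Shoelace sum Σ(x_i·y_{i+1} − x_{i+1}·y_i):
  i=1: 5.6886·2.3738 − -1.5234·2.0114 = +16.5679 (running +16.5679)
  i=2: -1.5234·-4.9088 − -1.6647·2.3738 = +11.4296 (running +27.9976)
  i=3: -1.6647·-2.4934 − 5.3346·-4.9088 = +30.3376 (running +58.3352)
  i=4: 5.3346·2.0114 − 5.6886·-2.4934 = +24.9142 (running +83.2493)
Area = |Σ|/2 = |83.2493|/2 = 41.6247

Area at t=0.368: 41.6247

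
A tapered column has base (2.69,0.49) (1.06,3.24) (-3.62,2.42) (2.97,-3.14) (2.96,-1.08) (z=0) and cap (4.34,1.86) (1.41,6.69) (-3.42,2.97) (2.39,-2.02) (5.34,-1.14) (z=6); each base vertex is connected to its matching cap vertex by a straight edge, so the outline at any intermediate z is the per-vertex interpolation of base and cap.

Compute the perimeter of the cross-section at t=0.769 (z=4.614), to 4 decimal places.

Perimeter at t=0.769: 23.9857

Cross-section at t=0.769: each vertex is (1-t)·p0[i] + t·p1[i].
  v1: (1-0.769)·(2.69,0.49) + 0.769·(4.34,1.86) = (3.9588,1.5435)
  v2: (1-0.769)·(1.06,3.24) + 0.769·(1.41,6.69) = (1.3292,5.8931)
  v3: (1-0.769)·(-3.62,2.42) + 0.769·(-3.42,2.97) = (-3.4662,2.8430)
  v4: (1-0.769)·(2.97,-3.14) + 0.769·(2.39,-2.02) = (2.5240,-2.2787)
  v5: (1-0.769)·(2.96,-1.08) + 0.769·(5.34,-1.14) = (4.7902,-1.1261)
Perimeter = Σ |v_{i+1} − v_i|:
  edge 1→2: √(-2.6297² + 4.3495²) = 5.0827 (running 5.0827)
  edge 2→3: √(-4.7954² + -3.0501²) = 5.6832 (running 10.7659)
  edge 3→4: √(5.9902² + -5.1217²) = 7.8812 (running 18.6471)
  edge 4→5: √(2.2662² + 1.1526²) = 2.5425 (running 21.1896)
  edge 5→1: √(-0.8314² + 2.6697²) = 2.7961 (running 23.9857)
Perimeter = 23.9857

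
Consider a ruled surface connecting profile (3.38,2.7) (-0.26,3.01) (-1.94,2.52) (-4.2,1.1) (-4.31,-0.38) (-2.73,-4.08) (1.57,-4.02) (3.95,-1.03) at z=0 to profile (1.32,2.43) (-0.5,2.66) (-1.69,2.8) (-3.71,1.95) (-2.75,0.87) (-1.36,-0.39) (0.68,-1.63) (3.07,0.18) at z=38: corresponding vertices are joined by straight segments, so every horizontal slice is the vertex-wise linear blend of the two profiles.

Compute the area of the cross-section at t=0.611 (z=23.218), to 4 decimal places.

Area at t=0.611: 26.8416

Cross-section at t=0.611: each vertex is (1-t)·p0[i] + t·p1[i].
  v1: (1-0.611)·(3.38,2.7) + 0.611·(1.32,2.43) = (2.1213,2.5350)
  v2: (1-0.611)·(-0.26,3.01) + 0.611·(-0.5,2.66) = (-0.4066,2.7961)
  v3: (1-0.611)·(-1.94,2.52) + 0.611·(-1.69,2.8) = (-1.7872,2.6911)
  v4: (1-0.611)·(-4.2,1.1) + 0.611·(-3.71,1.95) = (-3.9006,1.6193)
  v5: (1-0.611)·(-4.31,-0.38) + 0.611·(-2.75,0.87) = (-3.3568,0.3837)
  v6: (1-0.611)·(-2.73,-4.08) + 0.611·(-1.36,-0.39) = (-1.8929,-1.8254)
  v7: (1-0.611)·(1.57,-4.02) + 0.611·(0.68,-1.63) = (1.0262,-2.5597)
  v8: (1-0.611)·(3.95,-1.03) + 0.611·(3.07,0.18) = (3.4123,-0.2907)
Shoelace sum Σ(x_i·y_{i+1} − x_{i+1}·y_i):
  i=1: 2.1213·2.7961 − -0.4066·2.5350 = +6.9624 (running +6.9624)
  i=2: -0.4066·2.6911 − -1.7872·2.7961 = +3.9031 (running +10.8655)
  i=3: -1.7872·1.6193 − -3.9006·2.6911 = +7.6027 (running +18.4682)
  i=4: -3.9006·0.3837 − -3.3568·1.6193 = +3.9390 (running +22.4073)
  i=5: -3.3568·-1.8254 − -1.8929·0.3837 = +6.8540 (running +29.2613)
  i=6: -1.8929·-2.5597 − 1.0262·-1.8254 = +6.7186 (running +35.9799)
  i=7: 1.0262·-0.2907 − 3.4123·-2.5597 = +8.4362 (running +44.4161)
  i=8: 3.4123·2.5350 − 2.1213·-0.2907 = +9.2670 (running +53.6831)
Area = |Σ|/2 = |53.6831|/2 = 26.8416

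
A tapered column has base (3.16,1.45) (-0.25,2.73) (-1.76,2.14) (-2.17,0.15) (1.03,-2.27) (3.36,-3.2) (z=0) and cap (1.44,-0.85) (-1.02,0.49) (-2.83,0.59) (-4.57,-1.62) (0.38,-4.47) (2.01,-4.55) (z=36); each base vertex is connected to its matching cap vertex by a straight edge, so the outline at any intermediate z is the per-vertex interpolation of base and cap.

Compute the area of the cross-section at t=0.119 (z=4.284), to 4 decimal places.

Cross-section at t=0.119: each vertex is (1-t)·p0[i] + t·p1[i].
  v1: (1-0.119)·(3.16,1.45) + 0.119·(1.44,-0.85) = (2.9553,1.1763)
  v2: (1-0.119)·(-0.25,2.73) + 0.119·(-1.02,0.49) = (-0.3416,2.4634)
  v3: (1-0.119)·(-1.76,2.14) + 0.119·(-2.83,0.59) = (-1.8873,1.9556)
  v4: (1-0.119)·(-2.17,0.15) + 0.119·(-4.57,-1.62) = (-2.4556,-0.0606)
  v5: (1-0.119)·(1.03,-2.27) + 0.119·(0.38,-4.47) = (0.9527,-2.5318)
  v6: (1-0.119)·(3.36,-3.2) + 0.119·(2.01,-4.55) = (3.1993,-3.3607)
Shoelace sum Σ(x_i·y_{i+1} − x_{i+1}·y_i):
  i=1: 2.9553·2.4634 − -0.3416·1.1763 = +7.6821 (running +7.6821)
  i=2: -0.3416·1.9556 − -1.8873·2.4634 = +3.9812 (running +11.6634)
  i=3: -1.8873·-0.0606 − -2.4556·1.9556 = +4.9165 (running +16.5798)
  i=4: -2.4556·-2.5318 − 0.9527·-0.0606 = +6.2748 (running +22.8547)
  i=5: 0.9527·-3.3607 − 3.1993·-2.5318 = +4.8986 (running +27.7533)
  i=6: 3.1993·1.1763 − 2.9553·-3.3607 = +13.6952 (running +41.4485)
Area = |Σ|/2 = |41.4485|/2 = 20.7242

Area at t=0.119: 20.7242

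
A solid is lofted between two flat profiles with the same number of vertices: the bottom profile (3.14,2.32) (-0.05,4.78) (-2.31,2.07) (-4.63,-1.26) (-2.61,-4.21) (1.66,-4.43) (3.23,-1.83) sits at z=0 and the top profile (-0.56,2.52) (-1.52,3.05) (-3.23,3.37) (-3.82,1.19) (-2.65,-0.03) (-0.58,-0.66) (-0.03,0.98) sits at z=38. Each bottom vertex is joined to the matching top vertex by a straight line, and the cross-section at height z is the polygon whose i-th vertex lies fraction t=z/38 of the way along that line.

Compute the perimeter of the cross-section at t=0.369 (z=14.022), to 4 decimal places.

Perimeter at t=0.369: 20.9922

Cross-section at t=0.369: each vertex is (1-t)·p0[i] + t·p1[i].
  v1: (1-0.369)·(3.14,2.32) + 0.369·(-0.56,2.52) = (1.7747,2.3938)
  v2: (1-0.369)·(-0.05,4.78) + 0.369·(-1.52,3.05) = (-0.5924,4.1416)
  v3: (1-0.369)·(-2.31,2.07) + 0.369·(-3.23,3.37) = (-2.6495,2.5497)
  v4: (1-0.369)·(-4.63,-1.26) + 0.369·(-3.82,1.19) = (-4.3311,-0.3559)
  v5: (1-0.369)·(-2.61,-4.21) + 0.369·(-2.65,-0.03) = (-2.6248,-2.6676)
  v6: (1-0.369)·(1.66,-4.43) + 0.369·(-0.58,-0.66) = (0.8334,-3.0389)
  v7: (1-0.369)·(3.23,-1.83) + 0.369·(-0.03,0.98) = (2.0271,-0.7931)
Perimeter = Σ |v_{i+1} − v_i|:
  edge 1→2: √(-2.3671² + 1.7478²) = 2.9425 (running 2.9425)
  edge 2→3: √(-2.0571² + -1.5919²) = 2.6011 (running 5.5436)
  edge 3→4: √(-1.6816² + -2.9056²) = 3.3572 (running 8.9008)
  edge 4→5: √(1.7064² + -2.3116²) = 2.8732 (running 11.7740)
  edge 5→6: √(3.4582² + -0.3713²) = 3.4781 (running 15.2520)
  edge 6→7: √(1.1936² + 2.2458²) = 2.5433 (running 17.7953)
  edge 7→1: √(-0.2524² + 3.1869²) = 3.1969 (running 20.9922)
Perimeter = 20.9922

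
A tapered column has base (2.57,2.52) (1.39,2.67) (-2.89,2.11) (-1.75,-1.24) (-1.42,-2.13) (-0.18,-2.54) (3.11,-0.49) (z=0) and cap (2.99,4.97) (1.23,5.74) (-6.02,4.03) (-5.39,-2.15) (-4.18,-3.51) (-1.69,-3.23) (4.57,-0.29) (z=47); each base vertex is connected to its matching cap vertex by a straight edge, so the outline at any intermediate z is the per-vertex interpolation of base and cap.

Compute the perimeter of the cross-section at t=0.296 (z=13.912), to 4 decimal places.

Cross-section at t=0.296: each vertex is (1-t)·p0[i] + t·p1[i].
  v1: (1-0.296)·(2.57,2.52) + 0.296·(2.99,4.97) = (2.6943,3.2452)
  v2: (1-0.296)·(1.39,2.67) + 0.296·(1.23,5.74) = (1.3426,3.5787)
  v3: (1-0.296)·(-2.89,2.11) + 0.296·(-6.02,4.03) = (-3.8165,2.6783)
  v4: (1-0.296)·(-1.75,-1.24) + 0.296·(-5.39,-2.15) = (-2.8274,-1.5094)
  v5: (1-0.296)·(-1.42,-2.13) + 0.296·(-4.18,-3.51) = (-2.2370,-2.5385)
  v6: (1-0.296)·(-0.18,-2.54) + 0.296·(-1.69,-3.23) = (-0.6270,-2.7442)
  v7: (1-0.296)·(3.11,-0.49) + 0.296·(4.57,-0.29) = (3.5422,-0.4308)
Perimeter = Σ |v_{i+1} − v_i|:
  edge 1→2: √(-1.3517² + 0.3335²) = 1.3922 (running 1.3922)
  edge 2→3: √(-5.1591² + -0.9004²) = 5.2371 (running 6.6293)
  edge 3→4: √(0.9890² + -4.1877²) = 4.3029 (running 10.9322)
  edge 4→5: √(0.5905² + -1.0291²) = 1.1865 (running 12.1187)
  edge 5→6: √(1.6100² + -0.2058²) = 1.6231 (running 13.7418)
  edge 6→7: √(4.1691² + 2.3134²) = 4.7680 (running 18.5098)
  edge 7→1: √(-0.8478² + 3.6760²) = 3.7725 (running 22.2823)
Perimeter = 22.2823

Perimeter at t=0.296: 22.2823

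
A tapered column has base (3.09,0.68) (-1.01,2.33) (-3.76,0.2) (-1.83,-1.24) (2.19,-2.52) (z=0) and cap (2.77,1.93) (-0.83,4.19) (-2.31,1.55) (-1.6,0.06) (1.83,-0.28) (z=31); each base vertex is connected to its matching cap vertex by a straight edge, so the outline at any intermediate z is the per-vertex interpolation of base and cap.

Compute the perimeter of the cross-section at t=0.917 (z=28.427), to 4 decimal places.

Cross-section at t=0.917: each vertex is (1-t)·p0[i] + t·p1[i].
  v1: (1-0.917)·(3.09,0.68) + 0.917·(2.77,1.93) = (2.7966,1.8263)
  v2: (1-0.917)·(-1.01,2.33) + 0.917·(-0.83,4.19) = (-0.8449,4.0356)
  v3: (1-0.917)·(-3.76,0.2) + 0.917·(-2.31,1.55) = (-2.4304,1.4380)
  v4: (1-0.917)·(-1.83,-1.24) + 0.917·(-1.6,0.06) = (-1.6191,-0.0479)
  v5: (1-0.917)·(2.19,-2.52) + 0.917·(1.83,-0.28) = (1.8599,-0.4659)
Perimeter = Σ |v_{i+1} − v_i|:
  edge 1→2: √(-3.6415² + 2.2094²) = 4.2593 (running 4.2593)
  edge 2→3: √(-1.5854² + -2.5977²) = 3.0433 (running 7.3026)
  edge 3→4: √(0.8113² + -1.4859²) = 1.6929 (running 8.9955)
  edge 4→5: √(3.4790² + -0.4180²) = 3.5040 (running 12.4995)
  edge 5→1: √(0.9367² + 2.2922²) = 2.4762 (running 14.9756)
Perimeter = 14.9756

Perimeter at t=0.917: 14.9756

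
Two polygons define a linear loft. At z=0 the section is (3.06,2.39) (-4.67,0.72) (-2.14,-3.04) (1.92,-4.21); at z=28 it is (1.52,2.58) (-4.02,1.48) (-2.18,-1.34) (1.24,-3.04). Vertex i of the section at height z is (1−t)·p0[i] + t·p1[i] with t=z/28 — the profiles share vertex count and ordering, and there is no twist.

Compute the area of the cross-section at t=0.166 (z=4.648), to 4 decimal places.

Area at t=0.166: 28.5299

Cross-section at t=0.166: each vertex is (1-t)·p0[i] + t·p1[i].
  v1: (1-0.166)·(3.06,2.39) + 0.166·(1.52,2.58) = (2.8044,2.4215)
  v2: (1-0.166)·(-4.67,0.72) + 0.166·(-4.02,1.48) = (-4.5621,0.8462)
  v3: (1-0.166)·(-2.14,-3.04) + 0.166·(-2.18,-1.34) = (-2.1466,-2.7578)
  v4: (1-0.166)·(1.92,-4.21) + 0.166·(1.24,-3.04) = (1.8071,-4.0158)
Shoelace sum Σ(x_i·y_{i+1} − x_{i+1}·y_i):
  i=1: 2.8044·0.8462 − -4.5621·2.4215 = +13.4202 (running +13.4202)
  i=2: -4.5621·-2.7578 − -2.1466·0.8462 = +14.3978 (running +27.8180)
  i=3: -2.1466·-4.0158 − 1.8071·-2.7578 = +13.6041 (running +41.4221)
  i=4: 1.8071·2.4215 − 2.8044·-4.0158 = +15.6377 (running +57.0598)
Area = |Σ|/2 = |57.0598|/2 = 28.5299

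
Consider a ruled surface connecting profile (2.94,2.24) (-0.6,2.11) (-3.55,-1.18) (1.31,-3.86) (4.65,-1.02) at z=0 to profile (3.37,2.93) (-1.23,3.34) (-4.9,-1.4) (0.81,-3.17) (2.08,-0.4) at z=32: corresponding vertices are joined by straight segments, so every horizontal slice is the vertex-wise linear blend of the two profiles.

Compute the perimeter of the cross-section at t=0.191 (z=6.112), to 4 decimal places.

Cross-section at t=0.191: each vertex is (1-t)·p0[i] + t·p1[i].
  v1: (1-0.191)·(2.94,2.24) + 0.191·(3.37,2.93) = (3.0221,2.3718)
  v2: (1-0.191)·(-0.6,2.11) + 0.191·(-1.23,3.34) = (-0.7203,2.3449)
  v3: (1-0.191)·(-3.55,-1.18) + 0.191·(-4.9,-1.4) = (-3.8078,-1.2220)
  v4: (1-0.191)·(1.31,-3.86) + 0.191·(0.81,-3.17) = (1.2145,-3.7282)
  v5: (1-0.191)·(4.65,-1.02) + 0.191·(2.08,-0.4) = (4.1591,-0.9016)
Perimeter = Σ |v_{i+1} − v_i|:
  edge 1→2: √(-3.7425² + -0.0269²) = 3.7426 (running 3.7426)
  edge 2→3: √(-3.0875² + -3.5669²) = 4.7176 (running 8.4602)
  edge 3→4: √(5.0223² + -2.5062²) = 5.6129 (running 14.0731)
  edge 4→5: √(2.9446² + 2.8266²) = 4.0817 (running 18.1549)
  edge 5→1: √(-1.1370² + 3.2734²) = 3.4652 (running 21.6201)
Perimeter = 21.6201

Perimeter at t=0.191: 21.6201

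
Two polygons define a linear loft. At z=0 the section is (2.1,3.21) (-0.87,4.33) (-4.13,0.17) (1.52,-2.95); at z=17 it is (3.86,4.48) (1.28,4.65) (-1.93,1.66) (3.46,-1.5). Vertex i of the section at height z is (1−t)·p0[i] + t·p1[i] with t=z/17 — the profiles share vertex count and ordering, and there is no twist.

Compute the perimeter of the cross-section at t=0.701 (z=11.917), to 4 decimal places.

Cross-section at t=0.701: each vertex is (1-t)·p0[i] + t·p1[i].
  v1: (1-0.701)·(2.1,3.21) + 0.701·(3.86,4.48) = (3.3338,4.1003)
  v2: (1-0.701)·(-0.87,4.33) + 0.701·(1.28,4.65) = (0.6371,4.5543)
  v3: (1-0.701)·(-4.13,0.17) + 0.701·(-1.93,1.66) = (-2.5878,1.2145)
  v4: (1-0.701)·(1.52,-2.95) + 0.701·(3.46,-1.5) = (2.8799,-1.9336)
Perimeter = Σ |v_{i+1} − v_i|:
  edge 1→2: √(-2.6966² + 0.4541²) = 2.7346 (running 2.7346)
  edge 2→3: √(-3.2249² + -3.3398²) = 4.6427 (running 7.3773)
  edge 3→4: √(5.4677² + -3.1480²) = 6.3092 (running 13.6865)
  edge 4→1: √(0.4538² + 6.0338²) = 6.0509 (running 19.7374)
Perimeter = 19.7374

Perimeter at t=0.701: 19.7374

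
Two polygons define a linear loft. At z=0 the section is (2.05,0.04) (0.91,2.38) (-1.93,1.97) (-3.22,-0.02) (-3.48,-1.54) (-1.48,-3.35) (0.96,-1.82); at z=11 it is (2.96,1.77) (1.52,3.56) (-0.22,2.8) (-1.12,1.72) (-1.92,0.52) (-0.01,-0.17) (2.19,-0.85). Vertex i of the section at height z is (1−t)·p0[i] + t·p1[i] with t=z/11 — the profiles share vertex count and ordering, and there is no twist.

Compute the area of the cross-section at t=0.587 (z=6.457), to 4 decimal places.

Cross-section at t=0.587: each vertex is (1-t)·p0[i] + t·p1[i].
  v1: (1-0.587)·(2.05,0.04) + 0.587·(2.96,1.77) = (2.5842,1.0555)
  v2: (1-0.587)·(0.91,2.38) + 0.587·(1.52,3.56) = (1.2681,3.0727)
  v3: (1-0.587)·(-1.93,1.97) + 0.587·(-0.22,2.8) = (-0.9262,2.4572)
  v4: (1-0.587)·(-3.22,-0.02) + 0.587·(-1.12,1.72) = (-1.9873,1.0014)
  v5: (1-0.587)·(-3.48,-1.54) + 0.587·(-1.92,0.52) = (-2.5643,-0.3308)
  v6: (1-0.587)·(-1.48,-3.35) + 0.587·(-0.01,-0.17) = (-0.6171,-1.4833)
  v7: (1-0.587)·(0.96,-1.82) + 0.587·(2.19,-0.85) = (1.6820,-1.2506)
Shoelace sum Σ(x_i·y_{i+1} − x_{i+1}·y_i):
  i=1: 2.5842·3.0727 − 1.2681·1.0555 = +6.6018 (running +6.6018)
  i=2: 1.2681·2.4572 − -0.9262·3.0727 = +5.9619 (running +12.5637)
  i=3: -0.9262·1.0014 − -1.9873·2.4572 = +3.9557 (running +16.5194)
  i=4: -1.9873·-0.3308 − -2.5643·1.0014 = +3.2252 (running +19.7446)
  i=5: -2.5643·-1.4833 − -0.6171·-0.3308 = +3.5996 (running +23.3442)
  i=6: -0.6171·-1.2506 − 1.6820·-1.4833 = +3.2668 (running +26.6109)
  i=7: 1.6820·1.0555 − 2.5842·-1.2506 = +5.0072 (running +31.6181)
Area = |Σ|/2 = |31.6181|/2 = 15.8090

Area at t=0.587: 15.8090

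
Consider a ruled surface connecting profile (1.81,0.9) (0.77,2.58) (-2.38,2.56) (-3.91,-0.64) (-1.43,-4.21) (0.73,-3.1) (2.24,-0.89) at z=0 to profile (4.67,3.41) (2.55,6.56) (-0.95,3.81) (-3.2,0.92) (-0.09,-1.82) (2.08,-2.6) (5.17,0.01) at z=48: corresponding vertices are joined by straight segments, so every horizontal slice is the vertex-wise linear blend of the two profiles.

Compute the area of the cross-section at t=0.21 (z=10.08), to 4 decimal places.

Area at t=0.21: 31.2949

Cross-section at t=0.21: each vertex is (1-t)·p0[i] + t·p1[i].
  v1: (1-0.21)·(1.81,0.9) + 0.21·(4.67,3.41) = (2.4106,1.4271)
  v2: (1-0.21)·(0.77,2.58) + 0.21·(2.55,6.56) = (1.1438,3.4158)
  v3: (1-0.21)·(-2.38,2.56) + 0.21·(-0.95,3.81) = (-2.0797,2.8225)
  v4: (1-0.21)·(-3.91,-0.64) + 0.21·(-3.2,0.92) = (-3.7609,-0.3124)
  v5: (1-0.21)·(-1.43,-4.21) + 0.21·(-0.09,-1.82) = (-1.1486,-3.7081)
  v6: (1-0.21)·(0.73,-3.1) + 0.21·(2.08,-2.6) = (1.0135,-2.9950)
  v7: (1-0.21)·(2.24,-0.89) + 0.21·(5.17,0.01) = (2.8553,-0.7010)
Shoelace sum Σ(x_i·y_{i+1} − x_{i+1}·y_i):
  i=1: 2.4106·3.4158 − 1.1438·1.4271 = +6.6018 (running +6.6018)
  i=2: 1.1438·2.8225 − -2.0797·3.4158 = +10.3322 (running +16.9340)
  i=3: -2.0797·-0.3124 − -3.7609·2.8225 = +11.2648 (running +28.1989)
  i=4: -3.7609·-3.7081 − -1.1486·-0.3124 = +13.5870 (running +41.7858)
  i=5: -1.1486·-2.9950 − 1.0135·-3.7081 = +7.1982 (running +48.9841)
  i=6: 1.0135·-0.7010 − 2.8553·-2.9950 = +7.8412 (running +56.8252)
  i=7: 2.8553·1.4271 − 2.4106·-0.7010 = +5.7646 (running +62.5898)
Area = |Σ|/2 = |62.5898|/2 = 31.2949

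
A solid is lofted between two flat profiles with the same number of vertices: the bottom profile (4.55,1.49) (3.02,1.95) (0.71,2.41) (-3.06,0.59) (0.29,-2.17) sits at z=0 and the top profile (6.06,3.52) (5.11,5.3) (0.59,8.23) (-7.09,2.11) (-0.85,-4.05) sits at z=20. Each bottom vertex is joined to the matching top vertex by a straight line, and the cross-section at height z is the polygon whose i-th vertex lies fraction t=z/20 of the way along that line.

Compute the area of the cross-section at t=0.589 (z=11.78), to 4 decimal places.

Cross-section at t=0.589: each vertex is (1-t)·p0[i] + t·p1[i].
  v1: (1-0.589)·(4.55,1.49) + 0.589·(6.06,3.52) = (5.4394,2.6857)
  v2: (1-0.589)·(3.02,1.95) + 0.589·(5.11,5.3) = (4.2510,3.9231)
  v3: (1-0.589)·(0.71,2.41) + 0.589·(0.59,8.23) = (0.6393,5.8380)
  v4: (1-0.589)·(-3.06,0.59) + 0.589·(-7.09,2.11) = (-5.4337,1.4853)
  v5: (1-0.589)·(0.29,-2.17) + 0.589·(-0.85,-4.05) = (-0.3815,-3.2773)
Shoelace sum Σ(x_i·y_{i+1} − x_{i+1}·y_i):
  i=1: 5.4394·3.9231 − 4.2510·2.6857 = +9.9227 (running +9.9227)
  i=2: 4.2510·5.8380 − 0.6393·3.9231 = +22.3092 (running +32.2319)
  i=3: 0.6393·1.4853 − -5.4337·5.8380 = +32.6712 (running +64.9031)
  i=4: -5.4337·-3.2773 − -0.3815·1.4853 = +18.3745 (running +83.2776)
  i=5: -0.3815·2.6857 − 5.4394·-3.2773 = +16.8021 (running +100.0797)
Area = |Σ|/2 = |100.0797|/2 = 50.0399

Area at t=0.589: 50.0399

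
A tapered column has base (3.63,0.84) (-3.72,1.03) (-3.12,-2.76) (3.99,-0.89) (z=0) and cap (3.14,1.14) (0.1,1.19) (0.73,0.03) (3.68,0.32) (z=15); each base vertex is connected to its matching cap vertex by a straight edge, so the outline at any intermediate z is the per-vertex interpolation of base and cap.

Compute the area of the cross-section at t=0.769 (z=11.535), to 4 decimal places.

Area at t=0.769: 5.7187

Cross-section at t=0.769: each vertex is (1-t)·p0[i] + t·p1[i].
  v1: (1-0.769)·(3.63,0.84) + 0.769·(3.14,1.14) = (3.2532,1.0707)
  v2: (1-0.769)·(-3.72,1.03) + 0.769·(0.1,1.19) = (-0.7824,1.1530)
  v3: (1-0.769)·(-3.12,-2.76) + 0.769·(0.73,0.03) = (-0.1593,-0.6145)
  v4: (1-0.769)·(3.99,-0.89) + 0.769·(3.68,0.32) = (3.7516,0.0405)
Shoelace sum Σ(x_i·y_{i+1} − x_{i+1}·y_i):
  i=1: 3.2532·1.1530 − -0.7824·1.0707 = +4.5888 (running +4.5888)
  i=2: -0.7824·-0.6145 − -0.1593·1.1530 = +0.6645 (running +5.2533)
  i=3: -0.1593·0.0405 − 3.7516·-0.6145 = +2.2989 (running +7.5522)
  i=4: 3.7516·1.0707 − 3.2532·0.0405 = +3.8851 (running +11.4373)
Area = |Σ|/2 = |11.4373|/2 = 5.7187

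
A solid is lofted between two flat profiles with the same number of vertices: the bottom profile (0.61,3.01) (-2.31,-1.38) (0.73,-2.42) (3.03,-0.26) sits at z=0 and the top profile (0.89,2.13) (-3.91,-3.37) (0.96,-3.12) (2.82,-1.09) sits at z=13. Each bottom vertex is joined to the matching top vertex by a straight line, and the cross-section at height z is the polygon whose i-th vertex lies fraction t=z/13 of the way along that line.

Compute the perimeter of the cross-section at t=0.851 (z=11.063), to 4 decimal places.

Perimeter at t=0.851: 18.2002

Cross-section at t=0.851: each vertex is (1-t)·p0[i] + t·p1[i].
  v1: (1-0.851)·(0.61,3.01) + 0.851·(0.89,2.13) = (0.8483,2.2611)
  v2: (1-0.851)·(-2.31,-1.38) + 0.851·(-3.91,-3.37) = (-3.6716,-3.0735)
  v3: (1-0.851)·(0.73,-2.42) + 0.851·(0.96,-3.12) = (0.9257,-3.0157)
  v4: (1-0.851)·(3.03,-0.26) + 0.851·(2.82,-1.09) = (2.8513,-0.9663)
Perimeter = Σ |v_{i+1} − v_i|:
  edge 1→2: √(-4.5199² + -5.3346²) = 6.9920 (running 6.9920)
  edge 2→3: √(4.5973² + 0.0578²) = 4.5977 (running 11.5896)
  edge 3→4: √(1.9256² + 2.0494²) = 2.8121 (running 14.4017)
  edge 4→1: √(-2.0030² + 3.2275²) = 3.7985 (running 18.2002)
Perimeter = 18.2002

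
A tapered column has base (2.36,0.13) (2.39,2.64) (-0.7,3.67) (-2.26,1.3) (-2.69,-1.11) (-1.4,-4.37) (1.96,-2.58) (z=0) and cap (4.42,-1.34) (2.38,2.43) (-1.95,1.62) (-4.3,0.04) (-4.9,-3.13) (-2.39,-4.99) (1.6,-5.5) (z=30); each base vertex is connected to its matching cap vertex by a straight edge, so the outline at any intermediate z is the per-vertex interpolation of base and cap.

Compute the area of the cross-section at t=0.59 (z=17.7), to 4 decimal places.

Cross-section at t=0.59: each vertex is (1-t)·p0[i] + t·p1[i].
  v1: (1-0.59)·(2.36,0.13) + 0.59·(4.42,-1.34) = (3.5754,-0.7373)
  v2: (1-0.59)·(2.39,2.64) + 0.59·(2.38,2.43) = (2.3841,2.5161)
  v3: (1-0.59)·(-0.7,3.67) + 0.59·(-1.95,1.62) = (-1.4375,2.4605)
  v4: (1-0.59)·(-2.26,1.3) + 0.59·(-4.3,0.04) = (-3.4636,0.5566)
  v5: (1-0.59)·(-2.69,-1.11) + 0.59·(-4.9,-3.13) = (-3.9939,-2.3018)
  v6: (1-0.59)·(-1.4,-4.37) + 0.59·(-2.39,-4.99) = (-1.9841,-4.7358)
  v7: (1-0.59)·(1.96,-2.58) + 0.59·(1.6,-5.5) = (1.7476,-4.3028)
Shoelace sum Σ(x_i·y_{i+1} − x_{i+1}·y_i):
  i=1: 3.5754·2.5161 − 2.3841·-0.7373 = +10.7539 (running +10.7539)
  i=2: 2.3841·2.4605 − -1.4375·2.5161 = +9.4830 (running +20.2368)
  i=3: -1.4375·0.5566 − -3.4636·2.4605 = +7.7221 (running +27.9589)
  i=4: -3.4636·-2.3018 − -3.9939·0.5566 = +10.1955 (running +38.1544)
  i=5: -3.9939·-4.7358 − -1.9841·-2.3018 = +14.3473 (running +52.5017)
  i=6: -1.9841·-4.3028 − 1.7476·-4.7358 = +16.8135 (running +69.3152)
  i=7: 1.7476·-0.7373 − 3.5754·-4.3028 = +14.0957 (running +83.4109)
Area = |Σ|/2 = |83.4109|/2 = 41.7055

Area at t=0.59: 41.7055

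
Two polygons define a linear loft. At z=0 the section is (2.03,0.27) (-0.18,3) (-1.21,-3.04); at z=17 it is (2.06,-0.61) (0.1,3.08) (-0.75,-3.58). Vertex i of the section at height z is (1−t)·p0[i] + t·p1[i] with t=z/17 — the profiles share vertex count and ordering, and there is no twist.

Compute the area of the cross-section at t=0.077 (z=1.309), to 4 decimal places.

Area at t=0.077: 8.0929

Cross-section at t=0.077: each vertex is (1-t)·p0[i] + t·p1[i].
  v1: (1-0.077)·(2.03,0.27) + 0.077·(2.06,-0.61) = (2.0323,0.2022)
  v2: (1-0.077)·(-0.18,3) + 0.077·(0.1,3.08) = (-0.1584,3.0062)
  v3: (1-0.077)·(-1.21,-3.04) + 0.077·(-0.75,-3.58) = (-1.1746,-3.0816)
Shoelace sum Σ(x_i·y_{i+1} − x_{i+1}·y_i):
  i=1: 2.0323·3.0062 − -0.1584·0.2022 = +6.1415 (running +6.1415)
  i=2: -0.1584·-3.0816 − -1.1746·3.0062 = +4.0192 (running +10.1607)
  i=3: -1.1746·0.2022 − 2.0323·-3.0816 = +6.0252 (running +16.1859)
Area = |Σ|/2 = |16.1859|/2 = 8.0929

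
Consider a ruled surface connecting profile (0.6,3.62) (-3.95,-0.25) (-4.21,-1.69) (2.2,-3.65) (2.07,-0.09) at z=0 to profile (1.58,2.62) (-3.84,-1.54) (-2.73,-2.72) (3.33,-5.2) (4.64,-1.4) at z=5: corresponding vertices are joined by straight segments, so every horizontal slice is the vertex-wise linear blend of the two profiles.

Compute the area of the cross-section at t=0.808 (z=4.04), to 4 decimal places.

Cross-section at t=0.808: each vertex is (1-t)·p0[i] + t·p1[i].
  v1: (1-0.808)·(0.6,3.62) + 0.808·(1.58,2.62) = (1.3918,2.8120)
  v2: (1-0.808)·(-3.95,-0.25) + 0.808·(-3.84,-1.54) = (-3.8611,-1.2923)
  v3: (1-0.808)·(-4.21,-1.69) + 0.808·(-2.73,-2.72) = (-3.0142,-2.5222)
  v4: (1-0.808)·(2.2,-3.65) + 0.808·(3.33,-5.2) = (3.1130,-4.9024)
  v5: (1-0.808)·(2.07,-0.09) + 0.808·(4.64,-1.4) = (4.1466,-1.1485)
Shoelace sum Σ(x_i·y_{i+1} − x_{i+1}·y_i):
  i=1: 1.3918·-1.2923 − -3.8611·2.8120 = +9.0588 (running +9.0588)
  i=2: -3.8611·-2.5222 − -3.0142·-1.2923 = +5.8434 (running +14.9022)
  i=3: -3.0142·-4.9024 − 3.1130·-2.5222 = +22.6285 (running +37.5306)
  i=4: 3.1130·-1.1485 − 4.1466·-4.9024 = +16.7528 (running +54.2835)
  i=5: 4.1466·2.8120 − 1.3918·-1.1485 = +13.2586 (running +67.5421)
Area = |Σ|/2 = |67.5421|/2 = 33.7710

Area at t=0.808: 33.7710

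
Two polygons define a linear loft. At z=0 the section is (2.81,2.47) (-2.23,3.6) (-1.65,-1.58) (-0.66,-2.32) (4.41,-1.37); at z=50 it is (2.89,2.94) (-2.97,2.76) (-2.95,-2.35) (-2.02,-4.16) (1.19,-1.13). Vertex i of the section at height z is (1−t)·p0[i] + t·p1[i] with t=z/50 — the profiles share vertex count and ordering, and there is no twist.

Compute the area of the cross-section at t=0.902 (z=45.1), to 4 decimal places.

Area at t=0.902: 26.9908

Cross-section at t=0.902: each vertex is (1-t)·p0[i] + t·p1[i].
  v1: (1-0.902)·(2.81,2.47) + 0.902·(2.89,2.94) = (2.8822,2.8939)
  v2: (1-0.902)·(-2.23,3.6) + 0.902·(-2.97,2.76) = (-2.8975,2.8423)
  v3: (1-0.902)·(-1.65,-1.58) + 0.902·(-2.95,-2.35) = (-2.8226,-2.2745)
  v4: (1-0.902)·(-0.66,-2.32) + 0.902·(-2.02,-4.16) = (-1.8867,-3.9797)
  v5: (1-0.902)·(4.41,-1.37) + 0.902·(1.19,-1.13) = (1.5056,-1.1535)
Shoelace sum Σ(x_i·y_{i+1} − x_{i+1}·y_i):
  i=1: 2.8822·2.8423 − -2.8975·2.8939 = +16.5772 (running +16.5772)
  i=2: -2.8975·-2.2745 − -2.8226·2.8423 = +14.6132 (running +31.1903)
  i=3: -2.8226·-3.9797 − -1.8867·-2.2745 = +6.9416 (running +38.1319)
  i=4: -1.8867·-1.1535 − 1.5056·-3.9797 = +8.1680 (running +46.3000)
  i=5: 1.5056·2.8939 − 2.8822·-1.1535 = +7.6816 (running +53.9816)
Area = |Σ|/2 = |53.9816|/2 = 26.9908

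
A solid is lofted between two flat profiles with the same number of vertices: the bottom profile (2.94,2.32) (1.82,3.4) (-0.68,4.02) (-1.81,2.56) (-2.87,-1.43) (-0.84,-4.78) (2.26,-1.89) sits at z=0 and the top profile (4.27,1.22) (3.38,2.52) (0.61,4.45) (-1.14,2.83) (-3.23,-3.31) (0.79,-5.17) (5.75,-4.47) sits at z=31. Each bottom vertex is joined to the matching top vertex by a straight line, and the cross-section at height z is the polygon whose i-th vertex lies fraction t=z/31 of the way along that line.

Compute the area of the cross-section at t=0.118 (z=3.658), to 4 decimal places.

Cross-section at t=0.118: each vertex is (1-t)·p0[i] + t·p1[i].
  v1: (1-0.118)·(2.94,2.32) + 0.118·(4.27,1.22) = (3.0969,2.1902)
  v2: (1-0.118)·(1.82,3.4) + 0.118·(3.38,2.52) = (2.0041,3.2962)
  v3: (1-0.118)·(-0.68,4.02) + 0.118·(0.61,4.45) = (-0.5278,4.0707)
  v4: (1-0.118)·(-1.81,2.56) + 0.118·(-1.14,2.83) = (-1.7309,2.5919)
  v5: (1-0.118)·(-2.87,-1.43) + 0.118·(-3.23,-3.31) = (-2.9125,-1.6518)
  v6: (1-0.118)·(-0.84,-4.78) + 0.118·(0.79,-5.17) = (-0.6477,-4.8260)
  v7: (1-0.118)·(2.26,-1.89) + 0.118·(5.75,-4.47) = (2.6718,-2.1944)
Shoelace sum Σ(x_i·y_{i+1} − x_{i+1}·y_i):
  i=1: 3.0969·3.2962 − 2.0041·2.1902 = +5.8187 (running +5.8187)
  i=2: 2.0041·4.0707 − -0.5278·3.2962 = +9.8977 (running +15.7164)
  i=3: -0.5278·2.5919 − -1.7309·4.0707 = +5.6783 (running +21.3947)
  i=4: -1.7309·-1.6518 − -2.9125·2.5919 = +10.4080 (running +31.8027)
  i=5: -2.9125·-4.8260 − -0.6477·-1.6518 = +12.9859 (running +44.7885)
  i=6: -0.6477·-2.1944 − 2.6718·-4.8260 = +14.3155 (running +59.1040)
  i=7: 2.6718·2.1902 − 3.0969·-2.1944 = +12.6479 (running +71.7519)
Area = |Σ|/2 = |71.7519|/2 = 35.8759

Area at t=0.118: 35.8759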